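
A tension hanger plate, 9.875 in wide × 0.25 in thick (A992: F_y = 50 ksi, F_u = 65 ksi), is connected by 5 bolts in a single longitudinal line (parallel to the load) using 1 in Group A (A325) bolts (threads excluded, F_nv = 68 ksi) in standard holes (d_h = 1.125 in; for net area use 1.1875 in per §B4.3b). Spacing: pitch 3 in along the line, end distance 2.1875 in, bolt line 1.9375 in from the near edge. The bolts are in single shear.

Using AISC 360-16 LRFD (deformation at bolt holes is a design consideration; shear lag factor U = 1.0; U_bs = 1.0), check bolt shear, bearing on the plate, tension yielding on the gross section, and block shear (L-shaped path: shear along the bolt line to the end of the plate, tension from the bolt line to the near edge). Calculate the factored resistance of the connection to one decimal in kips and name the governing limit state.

81.0 kips (block shear governs)

Bolt shear: A_b = π(1)²/4 = 0.7854 in². φR_n = 0.75 × 68 × 0.7854 × 5 × 1 = 200.3 kips.
Bearing (0.25 in plate, F_u = 65 ksi): end bolts L_c = 2.1875 − 1.125/2 = 1.625, R_n = min(1.2×1.625×0.25×65, 2.4×1×0.25×65) = 31.688 kips/bolt; interior L_c = 3 − 1.125 = 1.875, R_n = 36.563 kips/bolt. φR_n = 0.75 × (1×31.688 + 4×36.563) = 133.5 kips.
Tension yield (gross): A_g = 9.875×0.25 = 2.4688 in². φR_n = 0.90 × 50 × 2.4688 = 111.1 kips.
Block shear: shear path 1×[2.1875+4×3] = 1×14.1875 in, A_gv = 3.5469, A_nv = 1×(14.1875 − 4.5×1.1875)×0.25 = 2.2109 in²; tension to near edge: (1.9375 − 0.5×1.1875)×0.25 = 0.33594 in². R_n = min(0.6×65×2.2109, 0.6×50×3.5469) + 1.0×65×0.33594 = min(86.225, 106.41) + 21.836 = 108.06 kips. φR_n = 0.75 × 108.06 = 81.0 kips.
Governing: min(200.3, 133.5, 111.1, 81.0) = 81.0 kips → block shear.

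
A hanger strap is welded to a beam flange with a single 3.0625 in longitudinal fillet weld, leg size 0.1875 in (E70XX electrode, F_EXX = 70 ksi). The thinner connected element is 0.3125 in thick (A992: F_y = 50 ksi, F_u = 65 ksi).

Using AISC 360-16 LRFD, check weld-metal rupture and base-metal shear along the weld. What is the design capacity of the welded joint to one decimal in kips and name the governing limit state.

12.8 kips (weld metal governs)

Weld metal: throat = 0.707×0.1875 = 0.13256 in, L = 3.0625 in. φR_n = 0.75 × 0.6 × 70 × 0.13256 × 3.0625 = 12.8 kips.
Base metal shear (0.3125 in plate): yield φR_n = 1.0×0.6×50×0.3125×3.0625 = 28.7 kips; rupture φR_n = 0.75×0.6×65×0.3125×3.0625 = 28.0 kips; take 28.0 kips (rupture).
Governing: min(12.8, 28.0) = 12.8 kips → weld metal.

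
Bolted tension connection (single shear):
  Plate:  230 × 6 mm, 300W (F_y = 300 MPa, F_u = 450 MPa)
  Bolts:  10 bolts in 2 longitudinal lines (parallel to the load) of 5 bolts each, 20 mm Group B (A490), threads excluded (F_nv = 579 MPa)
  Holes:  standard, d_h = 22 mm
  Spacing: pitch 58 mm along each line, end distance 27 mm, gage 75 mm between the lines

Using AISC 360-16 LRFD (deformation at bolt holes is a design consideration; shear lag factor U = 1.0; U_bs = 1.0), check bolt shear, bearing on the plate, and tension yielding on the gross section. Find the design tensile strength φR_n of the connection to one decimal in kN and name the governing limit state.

372.6 kN (gross-section yield governs)

Bolt shear: A_b = π(20)²/4 = 314.16 mm². φR_n = 0.75 × 579 × 314.16 × 10 × 1 = 1364.2 kN.
Bearing (6 mm plate, F_u = 450 MPa): end bolts L_c = 27 − 22/2 = 16, R_n = min(1.2×16×6×450, 2.4×20×6×450) = 51.84 kN/bolt; interior L_c = 58 − 22 = 36, R_n = 116.64 kN/bolt. φR_n = 0.75 × (2×51.84 + 8×116.64) = 777.6 kN.
Tension yield (gross): A_g = 230×6 = 1380 mm². φR_n = 0.90 × 300 × 1380 = 372.6 kN.
Governing: min(1364.2, 777.6, 372.6) = 372.6 kN → gross-section yield.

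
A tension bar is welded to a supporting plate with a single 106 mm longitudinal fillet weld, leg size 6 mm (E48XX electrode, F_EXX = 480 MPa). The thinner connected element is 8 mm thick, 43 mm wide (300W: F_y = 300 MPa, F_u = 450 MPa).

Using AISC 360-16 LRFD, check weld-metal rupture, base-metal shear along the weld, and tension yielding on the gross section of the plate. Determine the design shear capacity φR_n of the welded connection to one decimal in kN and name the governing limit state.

92.9 kN (gross-section yield governs)

Weld metal: throat = 0.707×6 = 4.242 mm, L = 106 mm. φR_n = 0.75 × 0.6 × 480 × 4.242 × 106 = 97.1 kN.
Base metal shear (8 mm plate): yield φR_n = 1.0×0.6×300×8×106 = 152.6 kN; rupture φR_n = 0.75×0.6×450×8×106 = 171.7 kN; take 152.6 kN (yield).
Tension yield (gross): A_g = 43×8 = 344 mm². φR_n = 0.90 × 300 × 344 = 92.9 kN.
Governing: min(97.1, 152.6, 92.9) = 92.9 kN → gross-section yield.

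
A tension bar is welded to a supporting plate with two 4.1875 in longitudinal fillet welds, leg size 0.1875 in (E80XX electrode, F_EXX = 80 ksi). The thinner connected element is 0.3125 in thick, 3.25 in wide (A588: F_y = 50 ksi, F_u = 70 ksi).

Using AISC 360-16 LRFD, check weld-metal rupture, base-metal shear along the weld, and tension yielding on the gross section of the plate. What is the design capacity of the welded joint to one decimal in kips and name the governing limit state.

40.0 kips (weld metal governs)

Weld metal: throat = 0.707×0.1875 = 0.13256 in, L = 2×4.1875 = 8.375 in. φR_n = 0.75 × 0.6 × 80 × 0.13256 × 8.375 = 40.0 kips.
Base metal shear (0.3125 in plate): yield φR_n = 1.0×0.6×50×0.3125×8.375 = 78.5 kips; rupture φR_n = 0.75×0.6×70×0.3125×8.375 = 82.4 kips; take 78.5 kips (yield).
Tension yield (gross): A_g = 3.25×0.3125 = 1.0156 in². φR_n = 0.90 × 50 × 1.0156 = 45.7 kips.
Governing: min(40.0, 78.5, 45.7) = 40.0 kips → weld metal.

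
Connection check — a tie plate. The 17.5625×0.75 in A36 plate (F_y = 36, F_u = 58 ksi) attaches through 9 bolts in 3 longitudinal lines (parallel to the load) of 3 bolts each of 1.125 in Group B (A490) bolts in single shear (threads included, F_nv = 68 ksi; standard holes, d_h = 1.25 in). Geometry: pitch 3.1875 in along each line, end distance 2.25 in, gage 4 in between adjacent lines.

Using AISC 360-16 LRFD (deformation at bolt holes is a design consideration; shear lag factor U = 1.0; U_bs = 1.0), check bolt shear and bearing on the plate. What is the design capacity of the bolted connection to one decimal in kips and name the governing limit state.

456.3 kips (bolt shear governs)

Bolt shear: A_b = π(1.125)²/4 = 0.99402 in². φR_n = 0.75 × 68 × 0.99402 × 9 × 1 = 456.3 kips.
Bearing (0.75 in plate, F_u = 58 ksi): end bolts L_c = 2.25 − 1.25/2 = 1.625, R_n = min(1.2×1.625×0.75×58, 2.4×1.125×0.75×58) = 84.825 kips/bolt; interior L_c = 3.1875 − 1.25 = 1.9375, R_n = 101.14 kips/bolt. φR_n = 0.75 × (3×84.825 + 6×101.14) = 646.0 kips.
Governing: min(456.3, 646.0) = 456.3 kips → bolt shear.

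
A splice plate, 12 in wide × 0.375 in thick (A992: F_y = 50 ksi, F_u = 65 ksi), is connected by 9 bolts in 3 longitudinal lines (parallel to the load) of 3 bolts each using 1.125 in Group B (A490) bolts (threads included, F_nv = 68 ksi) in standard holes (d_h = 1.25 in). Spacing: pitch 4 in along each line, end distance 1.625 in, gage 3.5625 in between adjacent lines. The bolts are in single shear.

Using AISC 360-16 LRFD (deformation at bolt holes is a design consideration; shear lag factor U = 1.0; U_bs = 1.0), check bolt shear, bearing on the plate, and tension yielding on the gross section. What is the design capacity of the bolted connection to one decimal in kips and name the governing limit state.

Bolt shear: A_b = π(1.125)²/4 = 0.99402 in². φR_n = 0.75 × 68 × 0.99402 × 9 × 1 = 456.3 kips.
Bearing (0.375 in plate, F_u = 65 ksi): end bolts L_c = 1.625 − 1.25/2 = 1, R_n = min(1.2×1×0.375×65, 2.4×1.125×0.375×65) = 29.25 kips/bolt; interior L_c = 4 − 1.25 = 2.75, R_n = 65.813 kips/bolt. φR_n = 0.75 × (3×29.25 + 6×65.813) = 362.0 kips.
Tension yield (gross): A_g = 12×0.375 = 4.5 in². φR_n = 0.90 × 50 × 4.5 = 202.5 kips.
Governing: min(456.3, 362.0, 202.5) = 202.5 kips → gross-section yield.

202.5 kips (gross-section yield governs)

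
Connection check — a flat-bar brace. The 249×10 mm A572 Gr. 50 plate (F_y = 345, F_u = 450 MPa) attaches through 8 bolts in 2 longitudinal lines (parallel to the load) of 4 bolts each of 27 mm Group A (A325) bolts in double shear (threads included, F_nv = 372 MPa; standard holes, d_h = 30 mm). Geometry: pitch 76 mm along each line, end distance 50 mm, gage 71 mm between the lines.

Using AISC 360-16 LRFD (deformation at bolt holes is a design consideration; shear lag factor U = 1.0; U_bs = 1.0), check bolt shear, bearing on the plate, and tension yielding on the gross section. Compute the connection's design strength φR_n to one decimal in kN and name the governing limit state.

773.1 kN (gross-section yield governs)

Bolt shear: A_b = π(27)²/4 = 572.56 mm². φR_n = 0.75 × 372 × 572.56 × 8 × 2 = 2555.9 kN.
Bearing (10 mm plate, F_u = 450 MPa): end bolts L_c = 50 − 30/2 = 35, R_n = min(1.2×35×10×450, 2.4×27×10×450) = 189 kN/bolt; interior L_c = 76 − 30 = 46, R_n = 248.4 kN/bolt. φR_n = 0.75 × (2×189 + 6×248.4) = 1401.3 kN.
Tension yield (gross): A_g = 249×10 = 2490 mm². φR_n = 0.90 × 345 × 2490 = 773.1 kN.
Governing: min(2555.9, 1401.3, 773.1) = 773.1 kN → gross-section yield.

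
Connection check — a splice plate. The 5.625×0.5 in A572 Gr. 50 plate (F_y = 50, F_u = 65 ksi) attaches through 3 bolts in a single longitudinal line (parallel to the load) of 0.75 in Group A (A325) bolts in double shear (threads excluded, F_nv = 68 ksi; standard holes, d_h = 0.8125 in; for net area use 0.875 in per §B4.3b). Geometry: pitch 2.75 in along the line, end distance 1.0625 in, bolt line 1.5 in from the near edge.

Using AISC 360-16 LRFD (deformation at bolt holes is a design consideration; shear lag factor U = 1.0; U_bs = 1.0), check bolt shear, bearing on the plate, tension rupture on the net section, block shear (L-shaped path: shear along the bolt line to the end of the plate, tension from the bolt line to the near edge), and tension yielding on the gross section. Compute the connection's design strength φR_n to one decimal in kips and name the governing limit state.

89.9 kips (block shear governs)

Bolt shear: A_b = π(0.75)²/4 = 0.44179 in². φR_n = 0.75 × 68 × 0.44179 × 3 × 2 = 135.2 kips.
Bearing (0.5 in plate, F_u = 65 ksi): end bolts L_c = 1.0625 − 0.8125/2 = 0.65625, R_n = min(1.2×0.65625×0.5×65, 2.4×0.75×0.5×65) = 25.594 kips/bolt; interior L_c = 2.75 − 0.8125 = 1.9375, R_n = 58.5 kips/bolt. φR_n = 0.75 × (1×25.594 + 2×58.5) = 106.9 kips.
Tension rupture (net): A_n = (5.625 − 1×0.875)×0.5 = 2.375 in² (U = 1.0, A_e = A_n). φR_n = 0.75 × 65 × 2.375 = 115.8 kips.
Block shear: shear path 1×[1.0625+2×2.75] = 1×6.5625 in, A_gv = 3.2813, A_nv = 1×(6.5625 − 2.5×0.875)×0.5 = 2.1875 in²; tension to near edge: (1.5 − 0.5×0.875)×0.5 = 0.53125 in². R_n = min(0.6×65×2.1875, 0.6×50×3.2813) + 1.0×65×0.53125 = min(85.313, 98.439) + 34.531 = 119.84 kips. φR_n = 0.75 × 119.84 = 89.9 kips.
Tension yield (gross): A_g = 5.625×0.5 = 2.8125 in². φR_n = 0.90 × 50 × 2.8125 = 126.6 kips.
Governing: min(135.2, 106.9, 115.8, 89.9, 126.6) = 89.9 kips → block shear.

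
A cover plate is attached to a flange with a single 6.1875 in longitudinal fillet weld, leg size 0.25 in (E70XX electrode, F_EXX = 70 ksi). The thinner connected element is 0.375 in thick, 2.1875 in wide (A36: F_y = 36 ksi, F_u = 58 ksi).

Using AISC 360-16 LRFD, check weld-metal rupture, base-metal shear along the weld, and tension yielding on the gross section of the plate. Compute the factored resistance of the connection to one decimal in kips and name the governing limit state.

26.6 kips (gross-section yield governs)

Weld metal: throat = 0.707×0.25 = 0.17675 in, L = 6.1875 in. φR_n = 0.75 × 0.6 × 70 × 0.17675 × 6.1875 = 34.4 kips.
Base metal shear (0.375 in plate): yield φR_n = 1.0×0.6×36×0.375×6.1875 = 50.1 kips; rupture φR_n = 0.75×0.6×58×0.375×6.1875 = 60.6 kips; take 50.1 kips (yield).
Tension yield (gross): A_g = 2.1875×0.375 = 0.82031 in². φR_n = 0.90 × 36 × 0.82031 = 26.6 kips.
Governing: min(34.4, 50.1, 26.6) = 26.6 kips → gross-section yield.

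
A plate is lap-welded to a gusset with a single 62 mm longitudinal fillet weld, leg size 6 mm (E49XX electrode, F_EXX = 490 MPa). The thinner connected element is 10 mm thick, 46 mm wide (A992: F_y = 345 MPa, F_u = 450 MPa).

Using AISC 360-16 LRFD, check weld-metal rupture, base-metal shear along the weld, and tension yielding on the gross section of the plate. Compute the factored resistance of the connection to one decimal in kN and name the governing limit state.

Weld metal: throat = 0.707×6 = 4.242 mm, L = 62 mm. φR_n = 0.75 × 0.6 × 490 × 4.242 × 62 = 58.0 kN.
Base metal shear (10 mm plate): yield φR_n = 1.0×0.6×345×10×62 = 128.3 kN; rupture φR_n = 0.75×0.6×450×10×62 = 125.6 kN; take 125.6 kN (rupture).
Tension yield (gross): A_g = 46×10 = 460 mm². φR_n = 0.90 × 345 × 460 = 142.8 kN.
Governing: min(58.0, 125.6, 142.8) = 58.0 kN → weld metal.

58.0 kN (weld metal governs)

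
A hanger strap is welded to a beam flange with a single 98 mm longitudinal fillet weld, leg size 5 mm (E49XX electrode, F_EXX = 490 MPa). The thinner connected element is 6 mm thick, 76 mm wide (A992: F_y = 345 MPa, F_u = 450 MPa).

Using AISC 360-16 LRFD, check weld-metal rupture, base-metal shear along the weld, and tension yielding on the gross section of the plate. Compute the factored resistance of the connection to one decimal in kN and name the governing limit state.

Weld metal: throat = 0.707×5 = 3.535 mm, L = 98 mm. φR_n = 0.75 × 0.6 × 490 × 3.535 × 98 = 76.4 kN.
Base metal shear (6 mm plate): yield φR_n = 1.0×0.6×345×6×98 = 121.7 kN; rupture φR_n = 0.75×0.6×450×6×98 = 119.1 kN; take 119.1 kN (rupture).
Tension yield (gross): A_g = 76×6 = 456 mm². φR_n = 0.90 × 345 × 456 = 141.6 kN.
Governing: min(76.4, 119.1, 141.6) = 76.4 kN → weld metal.

76.4 kN (weld metal governs)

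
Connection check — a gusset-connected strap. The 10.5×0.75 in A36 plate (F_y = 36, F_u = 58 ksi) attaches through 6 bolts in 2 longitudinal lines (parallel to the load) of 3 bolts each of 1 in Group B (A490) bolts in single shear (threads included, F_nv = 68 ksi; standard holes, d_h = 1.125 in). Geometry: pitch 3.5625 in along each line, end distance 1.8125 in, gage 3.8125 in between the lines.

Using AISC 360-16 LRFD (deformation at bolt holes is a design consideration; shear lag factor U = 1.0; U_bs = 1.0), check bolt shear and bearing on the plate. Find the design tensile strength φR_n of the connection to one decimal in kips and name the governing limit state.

Bolt shear: A_b = π(1)²/4 = 0.7854 in². φR_n = 0.75 × 68 × 0.7854 × 6 × 1 = 240.3 kips.
Bearing (0.75 in plate, F_u = 58 ksi): end bolts L_c = 1.8125 − 1.125/2 = 1.25, R_n = min(1.2×1.25×0.75×58, 2.4×1×0.75×58) = 65.25 kips/bolt; interior L_c = 3.5625 − 1.125 = 2.4375, R_n = 104.4 kips/bolt. φR_n = 0.75 × (2×65.25 + 4×104.4) = 411.1 kips.
Governing: min(240.3, 411.1) = 240.3 kips → bolt shear.

240.3 kips (bolt shear governs)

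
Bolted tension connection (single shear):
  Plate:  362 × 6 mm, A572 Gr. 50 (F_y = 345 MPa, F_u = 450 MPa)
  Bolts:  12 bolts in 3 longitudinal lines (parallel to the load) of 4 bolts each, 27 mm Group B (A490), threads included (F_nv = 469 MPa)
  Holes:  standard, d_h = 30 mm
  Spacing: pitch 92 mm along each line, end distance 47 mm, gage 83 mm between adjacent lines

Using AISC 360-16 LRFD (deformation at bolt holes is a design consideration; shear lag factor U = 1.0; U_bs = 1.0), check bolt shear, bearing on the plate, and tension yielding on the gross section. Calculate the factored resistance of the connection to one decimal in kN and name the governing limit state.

Bolt shear: A_b = π(27)²/4 = 572.56 mm². φR_n = 0.75 × 469 × 572.56 × 12 × 1 = 2416.8 kN.
Bearing (6 mm plate, F_u = 450 MPa): end bolts L_c = 47 − 30/2 = 32, R_n = min(1.2×32×6×450, 2.4×27×6×450) = 103.68 kN/bolt; interior L_c = 92 − 30 = 62, R_n = 174.96 kN/bolt. φR_n = 0.75 × (3×103.68 + 9×174.96) = 1414.3 kN.
Tension yield (gross): A_g = 362×6 = 2172 mm². φR_n = 0.90 × 345 × 2172 = 674.4 kN.
Governing: min(2416.8, 1414.3, 674.4) = 674.4 kN → gross-section yield.

674.4 kN (gross-section yield governs)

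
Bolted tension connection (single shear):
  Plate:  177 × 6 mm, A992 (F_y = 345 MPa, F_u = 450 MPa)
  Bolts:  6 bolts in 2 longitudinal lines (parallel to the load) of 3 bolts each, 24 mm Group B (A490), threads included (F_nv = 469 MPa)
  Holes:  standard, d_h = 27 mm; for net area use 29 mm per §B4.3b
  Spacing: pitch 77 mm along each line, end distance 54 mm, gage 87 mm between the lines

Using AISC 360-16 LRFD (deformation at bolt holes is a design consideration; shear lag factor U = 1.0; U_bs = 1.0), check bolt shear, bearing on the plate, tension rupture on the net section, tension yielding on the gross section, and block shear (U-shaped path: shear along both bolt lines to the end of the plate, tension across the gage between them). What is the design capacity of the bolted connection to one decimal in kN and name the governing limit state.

241.0 kN (net-section rupture governs)

Bolt shear: A_b = π(24)²/4 = 452.39 mm². φR_n = 0.75 × 469 × 452.39 × 6 × 1 = 954.8 kN.
Bearing (6 mm plate, F_u = 450 MPa): end bolts L_c = 54 − 27/2 = 40.5, R_n = min(1.2×40.5×6×450, 2.4×24×6×450) = 131.22 kN/bolt; interior L_c = 77 − 27 = 50, R_n = 155.52 kN/bolt. φR_n = 0.75 × (2×131.22 + 4×155.52) = 663.4 kN.
Tension rupture (net): A_n = (177 − 2×29)×6 = 714 mm² (U = 1.0, A_e = A_n). φR_n = 0.75 × 450 × 714 = 241.0 kN.
Tension yield (gross): A_g = 177×6 = 1062 mm². φR_n = 0.90 × 345 × 1062 = 329.8 kN.
Block shear: shear path 2×[54+2×77] = 2×208 mm, A_gv = 2496, A_nv = 2×(208 − 2.5×29)×6 = 1626 mm²; tension across gage: (87 − 1×29)×6 = 348 mm². R_n = min(0.6×450×1626, 0.6×345×2496) + 1.0×450×348 = min(439.02, 516.67) + 156.6 = 595.62 kN. φR_n = 0.75 × 595.62 = 446.7 kN.
Governing: min(954.8, 663.4, 241.0, 329.8, 446.7) = 241.0 kN → net-section rupture.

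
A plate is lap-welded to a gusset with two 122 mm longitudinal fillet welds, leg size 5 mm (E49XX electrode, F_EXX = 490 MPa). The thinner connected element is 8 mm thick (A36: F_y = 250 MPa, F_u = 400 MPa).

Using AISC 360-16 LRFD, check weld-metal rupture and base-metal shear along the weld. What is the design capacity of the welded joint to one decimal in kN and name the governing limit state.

190.2 kN (weld metal governs)

Weld metal: throat = 0.707×5 = 3.535 mm, L = 2×122 = 244 mm. φR_n = 0.75 × 0.6 × 490 × 3.535 × 244 = 190.2 kN.
Base metal shear (8 mm plate): yield φR_n = 1.0×0.6×250×8×244 = 292.8 kN; rupture φR_n = 0.75×0.6×400×8×244 = 351.4 kN; take 292.8 kN (yield).
Governing: min(190.2, 292.8) = 190.2 kN → weld metal.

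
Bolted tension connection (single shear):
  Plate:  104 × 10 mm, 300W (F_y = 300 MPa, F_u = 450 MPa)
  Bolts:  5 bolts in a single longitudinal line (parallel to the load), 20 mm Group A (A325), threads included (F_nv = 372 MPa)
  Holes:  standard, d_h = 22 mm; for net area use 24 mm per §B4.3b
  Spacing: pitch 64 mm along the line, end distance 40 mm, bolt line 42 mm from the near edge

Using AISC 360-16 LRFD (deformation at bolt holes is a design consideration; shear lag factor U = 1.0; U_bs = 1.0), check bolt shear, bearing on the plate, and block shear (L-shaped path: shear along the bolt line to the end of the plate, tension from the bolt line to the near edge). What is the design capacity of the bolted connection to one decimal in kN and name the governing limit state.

Bolt shear: A_b = π(20)²/4 = 314.16 mm². φR_n = 0.75 × 372 × 314.16 × 5 × 1 = 438.3 kN.
Bearing (10 mm plate, F_u = 450 MPa): end bolts L_c = 40 − 22/2 = 29, R_n = min(1.2×29×10×450, 2.4×20×10×450) = 156.6 kN/bolt; interior L_c = 64 − 22 = 42, R_n = 216 kN/bolt. φR_n = 0.75 × (1×156.6 + 4×216) = 765.5 kN.
Block shear: shear path 1×[40+4×64] = 1×296 mm, A_gv = 2960, A_nv = 1×(296 − 4.5×24)×10 = 1880 mm²; tension to near edge: (42 − 0.5×24)×10 = 300 mm². R_n = min(0.6×450×1880, 0.6×300×2960) + 1.0×450×300 = min(507.6, 532.8) + 135 = 642.6 kN. φR_n = 0.75 × 642.6 = 482.0 kN.
Governing: min(438.3, 765.5, 482.0) = 438.3 kN → bolt shear.

438.3 kN (bolt shear governs)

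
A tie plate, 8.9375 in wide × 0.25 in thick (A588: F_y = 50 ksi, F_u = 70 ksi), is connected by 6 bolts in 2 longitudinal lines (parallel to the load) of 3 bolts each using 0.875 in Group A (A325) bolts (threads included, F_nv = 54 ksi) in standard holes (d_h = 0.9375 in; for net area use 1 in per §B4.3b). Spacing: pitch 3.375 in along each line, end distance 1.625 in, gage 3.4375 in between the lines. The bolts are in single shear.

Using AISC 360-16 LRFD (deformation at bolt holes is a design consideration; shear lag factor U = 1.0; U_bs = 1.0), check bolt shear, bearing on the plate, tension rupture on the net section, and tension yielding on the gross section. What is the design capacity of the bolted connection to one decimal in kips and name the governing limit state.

Bolt shear: A_b = π(0.875)²/4 = 0.60132 in². φR_n = 0.75 × 54 × 0.60132 × 6 × 1 = 146.1 kips.
Bearing (0.25 in plate, F_u = 70 ksi): end bolts L_c = 1.625 − 0.9375/2 = 1.15625, R_n = min(1.2×1.15625×0.25×70, 2.4×0.875×0.25×70) = 24.281 kips/bolt; interior L_c = 3.375 − 0.9375 = 2.4375, R_n = 36.75 kips/bolt. φR_n = 0.75 × (2×24.281 + 4×36.75) = 146.7 kips.
Tension rupture (net): A_n = (8.9375 − 2×1)×0.25 = 1.7344 in² (U = 1.0, A_e = A_n). φR_n = 0.75 × 70 × 1.7344 = 91.1 kips.
Tension yield (gross): A_g = 8.9375×0.25 = 2.2344 in². φR_n = 0.90 × 50 × 2.2344 = 100.5 kips.
Governing: min(146.1, 146.7, 91.1, 100.5) = 91.1 kips → net-section rupture.

91.1 kips (net-section rupture governs)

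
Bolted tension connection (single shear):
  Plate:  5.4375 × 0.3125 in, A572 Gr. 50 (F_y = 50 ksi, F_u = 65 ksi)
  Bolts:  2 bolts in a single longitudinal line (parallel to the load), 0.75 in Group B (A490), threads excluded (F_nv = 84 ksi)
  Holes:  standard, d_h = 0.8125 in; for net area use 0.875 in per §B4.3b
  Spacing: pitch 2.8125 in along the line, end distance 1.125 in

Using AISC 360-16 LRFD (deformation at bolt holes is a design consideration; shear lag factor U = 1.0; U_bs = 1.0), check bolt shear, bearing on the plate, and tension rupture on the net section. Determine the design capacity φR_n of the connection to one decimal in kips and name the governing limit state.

40.6 kips (bearing governs)

Bolt shear: A_b = π(0.75)²/4 = 0.44179 in². φR_n = 0.75 × 84 × 0.44179 × 2 × 1 = 55.7 kips.
Bearing (0.3125 in plate, F_u = 65 ksi): end bolts L_c = 1.125 − 0.8125/2 = 0.71875, R_n = min(1.2×0.71875×0.3125×65, 2.4×0.75×0.3125×65) = 17.52 kips/bolt; interior L_c = 2.8125 − 0.8125 = 2, R_n = 36.563 kips/bolt. φR_n = 0.75 × (1×17.52 + 1×36.563) = 40.6 kips.
Tension rupture (net): A_n = (5.4375 − 1×0.875)×0.3125 = 1.4258 in² (U = 1.0, A_e = A_n). φR_n = 0.75 × 65 × 1.4258 = 69.5 kips.
Governing: min(55.7, 40.6, 69.5) = 40.6 kips → bearing.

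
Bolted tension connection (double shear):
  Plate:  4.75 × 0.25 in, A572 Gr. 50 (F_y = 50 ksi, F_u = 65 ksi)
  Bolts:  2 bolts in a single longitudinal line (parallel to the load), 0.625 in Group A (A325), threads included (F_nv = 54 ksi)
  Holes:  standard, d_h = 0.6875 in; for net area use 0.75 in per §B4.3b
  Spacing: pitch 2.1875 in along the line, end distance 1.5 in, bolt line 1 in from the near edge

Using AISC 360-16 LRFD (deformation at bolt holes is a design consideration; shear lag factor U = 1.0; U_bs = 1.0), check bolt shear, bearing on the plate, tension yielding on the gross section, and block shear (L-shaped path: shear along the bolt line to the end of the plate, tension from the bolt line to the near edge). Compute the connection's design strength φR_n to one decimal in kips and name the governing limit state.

Bolt shear: A_b = π(0.625)²/4 = 0.3068 in². φR_n = 0.75 × 54 × 0.3068 × 2 × 2 = 49.7 kips.
Bearing (0.25 in plate, F_u = 65 ksi): end bolts L_c = 1.5 − 0.6875/2 = 1.15625, R_n = min(1.2×1.15625×0.25×65, 2.4×0.625×0.25×65) = 22.547 kips/bolt; interior L_c = 2.1875 − 0.6875 = 1.5, R_n = 24.375 kips/bolt. φR_n = 0.75 × (1×22.547 + 1×24.375) = 35.2 kips.
Tension yield (gross): A_g = 4.75×0.25 = 1.1875 in². φR_n = 0.90 × 50 × 1.1875 = 53.4 kips.
Block shear: shear path 1×[1.5+1×2.1875] = 1×3.6875 in, A_gv = 0.92188, A_nv = 1×(3.6875 − 1.5×0.75)×0.25 = 0.64063 in²; tension to near edge: (1 − 0.5×0.75)×0.25 = 0.15625 in². R_n = min(0.6×65×0.64063, 0.6×50×0.92188) + 1.0×65×0.15625 = min(24.985, 27.656) + 10.156 = 35.141 kips. φR_n = 0.75 × 35.141 = 26.4 kips.
Governing: min(49.7, 35.2, 53.4, 26.4) = 26.4 kips → block shear.

26.4 kips (block shear governs)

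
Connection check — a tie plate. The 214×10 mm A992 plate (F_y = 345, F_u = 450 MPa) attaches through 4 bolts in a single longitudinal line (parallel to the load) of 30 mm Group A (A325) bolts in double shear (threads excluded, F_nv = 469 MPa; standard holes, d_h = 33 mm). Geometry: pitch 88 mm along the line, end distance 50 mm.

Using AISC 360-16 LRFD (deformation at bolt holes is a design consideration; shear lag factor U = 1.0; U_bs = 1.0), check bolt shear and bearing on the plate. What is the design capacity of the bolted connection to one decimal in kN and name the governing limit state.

Bolt shear: A_b = π(30)²/4 = 706.86 mm². φR_n = 0.75 × 469 × 706.86 × 4 × 2 = 1989.1 kN.
Bearing (10 mm plate, F_u = 450 MPa): end bolts L_c = 50 − 33/2 = 33.5, R_n = min(1.2×33.5×10×450, 2.4×30×10×450) = 180.9 kN/bolt; interior L_c = 88 − 33 = 55, R_n = 297 kN/bolt. φR_n = 0.75 × (1×180.9 + 3×297) = 803.9 kN.
Governing: min(1989.1, 803.9) = 803.9 kN → bearing.

803.9 kN (bearing governs)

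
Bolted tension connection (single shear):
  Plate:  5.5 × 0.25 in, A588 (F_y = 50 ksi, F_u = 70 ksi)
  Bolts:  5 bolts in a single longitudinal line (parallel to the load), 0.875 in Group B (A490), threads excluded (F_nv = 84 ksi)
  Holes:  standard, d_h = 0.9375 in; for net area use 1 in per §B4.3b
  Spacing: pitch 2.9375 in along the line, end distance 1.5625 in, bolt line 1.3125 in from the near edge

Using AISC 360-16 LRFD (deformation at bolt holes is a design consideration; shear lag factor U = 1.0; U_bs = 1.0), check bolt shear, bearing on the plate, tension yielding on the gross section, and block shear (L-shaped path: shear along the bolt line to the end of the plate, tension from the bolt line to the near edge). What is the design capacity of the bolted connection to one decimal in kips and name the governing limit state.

61.9 kips (gross-section yield governs)

Bolt shear: A_b = π(0.875)²/4 = 0.60132 in². φR_n = 0.75 × 84 × 0.60132 × 5 × 1 = 189.4 kips.
Bearing (0.25 in plate, F_u = 70 ksi): end bolts L_c = 1.5625 − 0.9375/2 = 1.09375, R_n = min(1.2×1.09375×0.25×70, 2.4×0.875×0.25×70) = 22.969 kips/bolt; interior L_c = 2.9375 − 0.9375 = 2, R_n = 36.75 kips/bolt. φR_n = 0.75 × (1×22.969 + 4×36.75) = 127.5 kips.
Tension yield (gross): A_g = 5.5×0.25 = 1.375 in². φR_n = 0.90 × 50 × 1.375 = 61.9 kips.
Block shear: shear path 1×[1.5625+4×2.9375] = 1×13.3125 in, A_gv = 3.3281, A_nv = 1×(13.3125 − 4.5×1)×0.25 = 2.2031 in²; tension to near edge: (1.3125 − 0.5×1)×0.25 = 0.20313 in². R_n = min(0.6×70×2.2031, 0.6×50×3.3281) + 1.0×70×0.20313 = min(92.53, 99.843) + 14.219 = 106.75 kips. φR_n = 0.75 × 106.75 = 80.1 kips.
Governing: min(189.4, 127.5, 61.9, 80.1) = 61.9 kips → gross-section yield.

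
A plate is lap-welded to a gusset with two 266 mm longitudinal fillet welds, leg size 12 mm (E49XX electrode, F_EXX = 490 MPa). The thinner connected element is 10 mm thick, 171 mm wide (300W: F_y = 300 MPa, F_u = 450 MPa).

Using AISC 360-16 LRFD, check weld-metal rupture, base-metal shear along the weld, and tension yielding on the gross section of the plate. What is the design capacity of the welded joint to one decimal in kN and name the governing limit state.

461.7 kN (gross-section yield governs)

Weld metal: throat = 0.707×12 = 8.484 mm, L = 2×266 = 532 mm. φR_n = 0.75 × 0.6 × 490 × 8.484 × 532 = 995.2 kN.
Base metal shear (10 mm plate): yield φR_n = 1.0×0.6×300×10×532 = 957.6 kN; rupture φR_n = 0.75×0.6×450×10×532 = 1077.3 kN; take 957.6 kN (yield).
Tension yield (gross): A_g = 171×10 = 1710 mm². φR_n = 0.90 × 300 × 1710 = 461.7 kN.
Governing: min(995.2, 957.6, 461.7) = 461.7 kN → gross-section yield.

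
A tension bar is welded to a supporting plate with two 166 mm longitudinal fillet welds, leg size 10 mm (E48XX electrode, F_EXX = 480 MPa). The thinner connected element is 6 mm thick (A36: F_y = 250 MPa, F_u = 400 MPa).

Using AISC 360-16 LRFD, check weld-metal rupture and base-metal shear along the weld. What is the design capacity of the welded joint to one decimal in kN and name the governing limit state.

Weld metal: throat = 0.707×10 = 7.07 mm, L = 2×166 = 332 mm. φR_n = 0.75 × 0.6 × 480 × 7.07 × 332 = 507.0 kN.
Base metal shear (6 mm plate): yield φR_n = 1.0×0.6×250×6×332 = 298.8 kN; rupture φR_n = 0.75×0.6×400×6×332 = 358.6 kN; take 298.8 kN (yield).
Governing: min(507.0, 298.8) = 298.8 kN → base-metal shear.

298.8 kN (base-metal shear governs)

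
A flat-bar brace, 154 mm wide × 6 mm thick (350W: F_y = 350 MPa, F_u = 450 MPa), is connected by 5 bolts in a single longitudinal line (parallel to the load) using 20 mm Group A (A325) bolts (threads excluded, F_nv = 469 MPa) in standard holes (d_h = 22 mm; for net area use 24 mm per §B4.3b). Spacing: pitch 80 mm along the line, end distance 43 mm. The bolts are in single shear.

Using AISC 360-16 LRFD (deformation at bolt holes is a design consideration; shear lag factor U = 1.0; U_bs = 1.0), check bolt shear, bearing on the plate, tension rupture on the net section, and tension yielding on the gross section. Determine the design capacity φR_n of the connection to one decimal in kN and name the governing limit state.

263.3 kN (net-section rupture governs)

Bolt shear: A_b = π(20)²/4 = 314.16 mm². φR_n = 0.75 × 469 × 314.16 × 5 × 1 = 552.5 kN.
Bearing (6 mm plate, F_u = 450 MPa): end bolts L_c = 43 − 22/2 = 32, R_n = min(1.2×32×6×450, 2.4×20×6×450) = 103.68 kN/bolt; interior L_c = 80 − 22 = 58, R_n = 129.6 kN/bolt. φR_n = 0.75 × (1×103.68 + 4×129.6) = 466.6 kN.
Tension rupture (net): A_n = (154 − 1×24)×6 = 780 mm² (U = 1.0, A_e = A_n). φR_n = 0.75 × 450 × 780 = 263.3 kN.
Tension yield (gross): A_g = 154×6 = 924 mm². φR_n = 0.90 × 350 × 924 = 291.1 kN.
Governing: min(552.5, 466.6, 263.3, 291.1) = 263.3 kN → net-section rupture.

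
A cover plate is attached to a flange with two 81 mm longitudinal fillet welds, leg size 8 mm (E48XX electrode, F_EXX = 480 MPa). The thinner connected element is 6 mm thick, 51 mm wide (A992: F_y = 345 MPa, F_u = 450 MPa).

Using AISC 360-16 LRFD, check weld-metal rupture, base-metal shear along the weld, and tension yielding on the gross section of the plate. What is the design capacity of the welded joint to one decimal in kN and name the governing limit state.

95.0 kN (gross-section yield governs)

Weld metal: throat = 0.707×8 = 5.656 mm, L = 2×81 = 162 mm. φR_n = 0.75 × 0.6 × 480 × 5.656 × 162 = 197.9 kN.
Base metal shear (6 mm plate): yield φR_n = 1.0×0.6×345×6×162 = 201.2 kN; rupture φR_n = 0.75×0.6×450×6×162 = 196.8 kN; take 196.8 kN (rupture).
Tension yield (gross): A_g = 51×6 = 306 mm². φR_n = 0.90 × 345 × 306 = 95.0 kN.
Governing: min(197.9, 196.8, 95.0) = 95.0 kN → gross-section yield.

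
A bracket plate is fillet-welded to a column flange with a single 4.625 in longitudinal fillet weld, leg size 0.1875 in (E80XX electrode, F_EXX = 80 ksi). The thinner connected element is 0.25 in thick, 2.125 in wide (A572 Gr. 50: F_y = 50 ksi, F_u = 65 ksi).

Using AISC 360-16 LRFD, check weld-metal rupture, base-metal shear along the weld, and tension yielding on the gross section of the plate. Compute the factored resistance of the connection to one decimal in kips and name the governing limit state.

22.1 kips (weld metal governs)

Weld metal: throat = 0.707×0.1875 = 0.13256 in, L = 4.625 in. φR_n = 0.75 × 0.6 × 80 × 0.13256 × 4.625 = 22.1 kips.
Base metal shear (0.25 in plate): yield φR_n = 1.0×0.6×50×0.25×4.625 = 34.7 kips; rupture φR_n = 0.75×0.6×65×0.25×4.625 = 33.8 kips; take 33.8 kips (rupture).
Tension yield (gross): A_g = 2.125×0.25 = 0.53125 in². φR_n = 0.90 × 50 × 0.53125 = 23.9 kips.
Governing: min(22.1, 33.8, 23.9) = 22.1 kips → weld metal.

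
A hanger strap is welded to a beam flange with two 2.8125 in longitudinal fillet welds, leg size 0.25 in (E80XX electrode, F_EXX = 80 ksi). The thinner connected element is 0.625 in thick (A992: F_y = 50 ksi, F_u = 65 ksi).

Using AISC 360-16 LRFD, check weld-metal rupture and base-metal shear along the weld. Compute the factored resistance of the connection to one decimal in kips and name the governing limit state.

Weld metal: throat = 0.707×0.25 = 0.17675 in, L = 2×2.8125 = 5.625 in. φR_n = 0.75 × 0.6 × 80 × 0.17675 × 5.625 = 35.8 kips.
Base metal shear (0.625 in plate): yield φR_n = 1.0×0.6×50×0.625×5.625 = 105.5 kips; rupture φR_n = 0.75×0.6×65×0.625×5.625 = 102.8 kips; take 102.8 kips (rupture).
Governing: min(35.8, 102.8) = 35.8 kips → weld metal.

35.8 kips (weld metal governs)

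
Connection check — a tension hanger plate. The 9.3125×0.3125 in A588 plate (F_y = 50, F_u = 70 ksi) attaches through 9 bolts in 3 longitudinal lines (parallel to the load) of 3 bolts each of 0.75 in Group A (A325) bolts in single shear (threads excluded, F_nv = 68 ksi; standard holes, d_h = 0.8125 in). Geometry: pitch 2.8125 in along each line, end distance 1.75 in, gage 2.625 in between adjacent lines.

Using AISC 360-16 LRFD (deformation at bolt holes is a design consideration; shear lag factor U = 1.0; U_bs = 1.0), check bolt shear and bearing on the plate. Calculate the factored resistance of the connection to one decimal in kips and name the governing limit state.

Bolt shear: A_b = π(0.75)²/4 = 0.44179 in². φR_n = 0.75 × 68 × 0.44179 × 9 × 1 = 202.8 kips.
Bearing (0.3125 in plate, F_u = 70 ksi): end bolts L_c = 1.75 − 0.8125/2 = 1.34375, R_n = min(1.2×1.34375×0.3125×70, 2.4×0.75×0.3125×70) = 35.273 kips/bolt; interior L_c = 2.8125 − 0.8125 = 2, R_n = 39.375 kips/bolt. φR_n = 0.75 × (3×35.273 + 6×39.375) = 256.6 kips.
Governing: min(202.8, 256.6) = 202.8 kips → bolt shear.

202.8 kips (bolt shear governs)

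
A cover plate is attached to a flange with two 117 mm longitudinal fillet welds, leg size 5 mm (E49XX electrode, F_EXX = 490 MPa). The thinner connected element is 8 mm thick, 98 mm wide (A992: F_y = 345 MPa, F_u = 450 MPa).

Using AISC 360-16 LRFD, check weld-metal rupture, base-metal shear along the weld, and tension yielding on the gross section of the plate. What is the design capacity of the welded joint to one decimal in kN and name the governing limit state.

Weld metal: throat = 0.707×5 = 3.535 mm, L = 2×117 = 234 mm. φR_n = 0.75 × 0.6 × 490 × 3.535 × 234 = 182.4 kN.
Base metal shear (8 mm plate): yield φR_n = 1.0×0.6×345×8×234 = 387.5 kN; rupture φR_n = 0.75×0.6×450×8×234 = 379.1 kN; take 379.1 kN (rupture).
Tension yield (gross): A_g = 98×8 = 784 mm². φR_n = 0.90 × 345 × 784 = 243.4 kN.
Governing: min(182.4, 379.1, 243.4) = 182.4 kN → weld metal.

182.4 kN (weld metal governs)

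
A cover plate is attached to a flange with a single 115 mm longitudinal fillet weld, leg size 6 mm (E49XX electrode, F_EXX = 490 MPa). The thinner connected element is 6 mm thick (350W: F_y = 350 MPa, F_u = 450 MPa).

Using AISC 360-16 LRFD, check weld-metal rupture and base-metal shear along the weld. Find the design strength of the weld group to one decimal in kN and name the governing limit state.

107.6 kN (weld metal governs)

Weld metal: throat = 0.707×6 = 4.242 mm, L = 115 mm. φR_n = 0.75 × 0.6 × 490 × 4.242 × 115 = 107.6 kN.
Base metal shear (6 mm plate): yield φR_n = 1.0×0.6×350×6×115 = 144.9 kN; rupture φR_n = 0.75×0.6×450×6×115 = 139.7 kN; take 139.7 kN (rupture).
Governing: min(107.6, 139.7) = 107.6 kN → weld metal.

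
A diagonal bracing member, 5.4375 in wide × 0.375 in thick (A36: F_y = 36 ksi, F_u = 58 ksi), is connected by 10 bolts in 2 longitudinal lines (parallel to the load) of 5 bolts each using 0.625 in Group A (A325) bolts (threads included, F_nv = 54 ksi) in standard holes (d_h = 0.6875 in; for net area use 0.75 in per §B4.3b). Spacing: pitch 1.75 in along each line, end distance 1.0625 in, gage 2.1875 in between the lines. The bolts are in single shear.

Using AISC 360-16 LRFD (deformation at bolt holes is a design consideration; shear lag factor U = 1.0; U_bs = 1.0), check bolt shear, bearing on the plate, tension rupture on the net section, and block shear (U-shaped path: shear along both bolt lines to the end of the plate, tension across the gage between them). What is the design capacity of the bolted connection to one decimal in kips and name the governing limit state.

Bolt shear: A_b = π(0.625)²/4 = 0.3068 in². φR_n = 0.75 × 54 × 0.3068 × 10 × 1 = 124.3 kips.
Bearing (0.375 in plate, F_u = 58 ksi): end bolts L_c = 1.0625 − 0.6875/2 = 0.71875, R_n = min(1.2×0.71875×0.375×58, 2.4×0.625×0.375×58) = 18.759 kips/bolt; interior L_c = 1.75 − 0.6875 = 1.0625, R_n = 27.731 kips/bolt. φR_n = 0.75 × (2×18.759 + 8×27.731) = 194.5 kips.
Tension rupture (net): A_n = (5.4375 − 2×0.75)×0.375 = 1.4766 in² (U = 1.0, A_e = A_n). φR_n = 0.75 × 58 × 1.4766 = 64.2 kips.
Block shear: shear path 2×[1.0625+4×1.75] = 2×8.0625 in, A_gv = 6.0469, A_nv = 2×(8.0625 − 4.5×0.75)×0.375 = 3.5156 in²; tension across gage: (2.1875 − 1×0.75)×0.375 = 0.53906 in². R_n = min(0.6×58×3.5156, 0.6×36×6.0469) + 1.0×58×0.53906 = min(122.34, 130.61) + 31.265 = 153.61 kips. φR_n = 0.75 × 153.61 = 115.2 kips.
Governing: min(124.3, 194.5, 64.2, 115.2) = 64.2 kips → net-section rupture.

64.2 kips (net-section rupture governs)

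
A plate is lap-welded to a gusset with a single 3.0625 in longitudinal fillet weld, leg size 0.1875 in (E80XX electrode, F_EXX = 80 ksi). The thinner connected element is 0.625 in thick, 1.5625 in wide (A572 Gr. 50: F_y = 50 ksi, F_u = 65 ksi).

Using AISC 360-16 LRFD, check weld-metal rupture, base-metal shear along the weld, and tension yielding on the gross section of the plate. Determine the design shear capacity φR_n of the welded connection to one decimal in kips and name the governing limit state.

Weld metal: throat = 0.707×0.1875 = 0.13256 in, L = 3.0625 in. φR_n = 0.75 × 0.6 × 80 × 0.13256 × 3.0625 = 14.6 kips.
Base metal shear (0.625 in plate): yield φR_n = 1.0×0.6×50×0.625×3.0625 = 57.4 kips; rupture φR_n = 0.75×0.6×65×0.625×3.0625 = 56.0 kips; take 56.0 kips (rupture).
Tension yield (gross): A_g = 1.5625×0.625 = 0.97656 in². φR_n = 0.90 × 50 × 0.97656 = 43.9 kips.
Governing: min(14.6, 56.0, 43.9) = 14.6 kips → weld metal.

14.6 kips (weld metal governs)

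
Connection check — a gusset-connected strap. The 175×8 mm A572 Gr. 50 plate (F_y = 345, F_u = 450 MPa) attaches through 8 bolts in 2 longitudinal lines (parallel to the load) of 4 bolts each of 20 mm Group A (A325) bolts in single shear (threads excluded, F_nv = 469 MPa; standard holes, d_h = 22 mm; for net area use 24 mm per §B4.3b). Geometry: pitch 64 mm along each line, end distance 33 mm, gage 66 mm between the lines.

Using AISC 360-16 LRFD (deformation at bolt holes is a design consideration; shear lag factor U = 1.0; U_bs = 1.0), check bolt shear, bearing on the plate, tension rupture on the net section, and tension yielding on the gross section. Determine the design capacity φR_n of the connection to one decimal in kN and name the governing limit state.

342.9 kN (net-section rupture governs)

Bolt shear: A_b = π(20)²/4 = 314.16 mm². φR_n = 0.75 × 469 × 314.16 × 8 × 1 = 884.0 kN.
Bearing (8 mm plate, F_u = 450 MPa): end bolts L_c = 33 − 22/2 = 22, R_n = min(1.2×22×8×450, 2.4×20×8×450) = 95.04 kN/bolt; interior L_c = 64 − 22 = 42, R_n = 172.8 kN/bolt. φR_n = 0.75 × (2×95.04 + 6×172.8) = 920.2 kN.
Tension rupture (net): A_n = (175 − 2×24)×8 = 1016 mm² (U = 1.0, A_e = A_n). φR_n = 0.75 × 450 × 1016 = 342.9 kN.
Tension yield (gross): A_g = 175×8 = 1400 mm². φR_n = 0.90 × 345 × 1400 = 434.7 kN.
Governing: min(884.0, 920.2, 342.9, 434.7) = 342.9 kN → net-section rupture.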